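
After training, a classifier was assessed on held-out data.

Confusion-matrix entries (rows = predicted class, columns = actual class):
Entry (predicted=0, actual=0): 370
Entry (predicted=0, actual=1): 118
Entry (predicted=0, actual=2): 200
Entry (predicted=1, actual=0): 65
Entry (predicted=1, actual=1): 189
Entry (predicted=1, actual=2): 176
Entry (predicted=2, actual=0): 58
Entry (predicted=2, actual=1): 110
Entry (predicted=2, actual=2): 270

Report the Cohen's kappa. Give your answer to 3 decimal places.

0.302

Observed agreement pₒ = trace/N = 829/1556 = 0.5328
Expected agreement pₑ = Σ (rowᵢ·colᵢ)/N² = (493·688 + 417·430 + 646·438)/1556² = 0.3310
κ = (pₒ − pₑ)/(1 − pₑ) = (0.5328 − 0.3310)/(1 − 0.3310) = 0.302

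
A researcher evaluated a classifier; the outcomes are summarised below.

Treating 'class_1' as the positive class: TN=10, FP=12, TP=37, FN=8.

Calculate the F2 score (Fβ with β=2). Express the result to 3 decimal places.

Fβ = (1+β²)·TP / ((1+β²)·TP + β²·FN + FP), with β²=4
= 5·37 / (5·37 + 4·8 + 12) = 0.808

0.808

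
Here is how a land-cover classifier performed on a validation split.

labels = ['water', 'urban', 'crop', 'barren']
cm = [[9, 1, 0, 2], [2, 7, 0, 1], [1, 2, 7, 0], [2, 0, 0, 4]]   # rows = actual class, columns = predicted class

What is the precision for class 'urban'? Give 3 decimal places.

0.700

Take TP from the diagonal, FP from the rest of the 'urban' prediction marginal, FN from the rest of the 'urban' actual marginal.
precision = TP/(TP+FP).
urban: TP=7, FP=1+2+0=3 → 7/10 = 0.7000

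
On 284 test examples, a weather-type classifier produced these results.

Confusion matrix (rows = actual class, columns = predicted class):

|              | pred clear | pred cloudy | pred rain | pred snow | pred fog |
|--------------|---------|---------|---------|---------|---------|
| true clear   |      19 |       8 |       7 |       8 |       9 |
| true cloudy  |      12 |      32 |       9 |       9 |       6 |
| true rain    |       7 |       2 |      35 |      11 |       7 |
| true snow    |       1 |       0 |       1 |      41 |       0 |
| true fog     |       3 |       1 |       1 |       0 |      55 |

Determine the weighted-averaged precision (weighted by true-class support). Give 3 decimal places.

0.644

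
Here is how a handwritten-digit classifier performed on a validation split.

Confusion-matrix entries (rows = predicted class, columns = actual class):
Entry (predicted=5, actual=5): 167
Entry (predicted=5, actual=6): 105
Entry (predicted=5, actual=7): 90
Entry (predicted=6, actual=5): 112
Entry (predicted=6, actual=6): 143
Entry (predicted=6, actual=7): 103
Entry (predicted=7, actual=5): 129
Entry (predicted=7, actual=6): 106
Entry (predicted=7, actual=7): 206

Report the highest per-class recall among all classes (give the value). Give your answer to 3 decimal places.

0.516

Per-class recall (TP/(TP+FN)):
  5: TP=167, FN=112+129=241 → 167/408 = 0.4093
  6: TP=143, FN=105+106=211 → 143/354 = 0.4040
  7: TP=206, FN=90+103=193 → 206/399 = 0.5163
Highest is class '7' with recall = 0.516.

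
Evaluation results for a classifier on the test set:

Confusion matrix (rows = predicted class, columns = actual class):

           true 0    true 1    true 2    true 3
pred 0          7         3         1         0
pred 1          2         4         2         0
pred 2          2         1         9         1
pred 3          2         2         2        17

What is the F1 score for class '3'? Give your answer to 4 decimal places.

0.8293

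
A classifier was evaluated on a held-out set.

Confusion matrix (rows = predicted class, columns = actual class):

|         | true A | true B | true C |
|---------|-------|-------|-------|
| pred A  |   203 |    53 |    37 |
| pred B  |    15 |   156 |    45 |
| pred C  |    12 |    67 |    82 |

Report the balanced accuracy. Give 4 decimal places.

0.6493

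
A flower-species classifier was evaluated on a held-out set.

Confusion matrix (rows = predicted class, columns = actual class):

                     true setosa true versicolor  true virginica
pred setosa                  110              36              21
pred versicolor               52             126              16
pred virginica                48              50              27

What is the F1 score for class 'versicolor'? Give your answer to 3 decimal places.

0.621

One-vs-rest for 'versicolor': TP = diagonal; FP = other classes predicted 'versicolor'; FN = 'versicolor' predicted as other.
F1 score = 2·TP/(2·TP+FP+FN).
versicolor: TP=126, FP=52+16=68, FN=36+50=86 → 252/406 = 0.6207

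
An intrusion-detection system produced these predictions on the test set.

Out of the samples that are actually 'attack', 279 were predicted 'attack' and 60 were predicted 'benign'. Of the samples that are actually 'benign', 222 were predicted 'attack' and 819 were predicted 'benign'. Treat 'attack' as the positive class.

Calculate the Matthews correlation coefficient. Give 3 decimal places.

MCC = (TP·TN − FP·FN) / √((TP+FP)(TP+FN)(TN+FP)(TN+FN))
Numerator = 279·819 − 222·60 = 215181
Denominator = √(501·339·1041·879) = √155409308721 = 394219.8736
MCC = 215181 / 394219.8736 = 0.546

0.546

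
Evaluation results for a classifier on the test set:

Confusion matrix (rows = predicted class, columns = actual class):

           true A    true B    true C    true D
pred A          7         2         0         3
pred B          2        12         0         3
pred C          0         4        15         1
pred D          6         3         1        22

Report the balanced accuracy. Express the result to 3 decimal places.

0.684

Balanced accuracy = mean of per-class recall.
  A: recall = 7/15 = 0.4667
  B: recall = 12/21 = 0.5714
  C: recall = 15/16 = 0.9375
  D: recall = 22/29 = 0.7586
Mean = (0.4667 + 0.5714 + 0.9375 + 0.7586) / 4 = 0.684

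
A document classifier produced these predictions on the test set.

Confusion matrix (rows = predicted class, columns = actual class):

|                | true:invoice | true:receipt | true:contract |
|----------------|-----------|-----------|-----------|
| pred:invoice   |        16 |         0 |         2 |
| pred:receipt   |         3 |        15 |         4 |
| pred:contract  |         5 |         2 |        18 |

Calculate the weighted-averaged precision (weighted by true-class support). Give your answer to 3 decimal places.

0.772

Per-class precision (TP/(TP+FP)):
  invoice: TP=16, FP=0+2=2 → 16/18 = 0.8889
  receipt: TP=15, FP=3+4=7 → 15/22 = 0.6818
  contract: TP=18, FP=5+2=7 → 18/25 = 0.7200
Weighted-precision = Σ (supportᵢ/N)·precisionᵢ with N=65: (24/65)·0.8889 + (17/65)·0.6818 + (24/65)·0.7200 = 0.772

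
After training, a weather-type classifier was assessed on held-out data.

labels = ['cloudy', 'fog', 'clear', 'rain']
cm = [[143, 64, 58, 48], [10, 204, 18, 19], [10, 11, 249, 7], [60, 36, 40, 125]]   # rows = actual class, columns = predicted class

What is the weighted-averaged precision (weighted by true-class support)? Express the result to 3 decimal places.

0.650

Per-class precision (TP/(TP+FP)):
  cloudy: TP=143, FP=10+10+60=80 → 143/223 = 0.6413
  fog: TP=204, FP=64+11+36=111 → 204/315 = 0.6476
  clear: TP=249, FP=58+18+40=116 → 249/365 = 0.6822
  rain: TP=125, FP=48+19+7=74 → 125/199 = 0.6281
Weighted-precision = Σ (supportᵢ/N)·precisionᵢ with N=1102: (313/1102)·0.6413 + (251/1102)·0.6476 + (277/1102)·0.6822 + (261/1102)·0.6281 = 0.650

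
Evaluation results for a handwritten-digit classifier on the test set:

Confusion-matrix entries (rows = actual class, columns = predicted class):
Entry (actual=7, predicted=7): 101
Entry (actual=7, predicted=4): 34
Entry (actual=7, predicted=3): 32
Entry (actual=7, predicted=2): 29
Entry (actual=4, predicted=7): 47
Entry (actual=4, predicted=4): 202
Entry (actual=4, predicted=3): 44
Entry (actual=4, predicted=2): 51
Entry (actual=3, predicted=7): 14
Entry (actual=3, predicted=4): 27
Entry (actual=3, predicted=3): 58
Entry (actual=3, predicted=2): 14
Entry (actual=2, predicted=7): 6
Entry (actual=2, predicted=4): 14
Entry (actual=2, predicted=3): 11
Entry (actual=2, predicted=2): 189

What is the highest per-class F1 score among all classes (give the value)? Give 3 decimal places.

Per-class F1 score (2·TP/(2·TP+FP+FN)):
  7: TP=101, FP=47+14+6=67, FN=34+32+29=95 → 202/364 = 0.5549
  4: TP=202, FP=34+27+14=75, FN=47+44+51=142 → 404/621 = 0.6506
  3: TP=58, FP=32+44+11=87, FN=14+27+14=55 → 116/258 = 0.4496
  2: TP=189, FP=29+51+14=94, FN=6+14+11=31 → 378/503 = 0.7515
Highest is class '2' with F1 score = 0.751.

0.751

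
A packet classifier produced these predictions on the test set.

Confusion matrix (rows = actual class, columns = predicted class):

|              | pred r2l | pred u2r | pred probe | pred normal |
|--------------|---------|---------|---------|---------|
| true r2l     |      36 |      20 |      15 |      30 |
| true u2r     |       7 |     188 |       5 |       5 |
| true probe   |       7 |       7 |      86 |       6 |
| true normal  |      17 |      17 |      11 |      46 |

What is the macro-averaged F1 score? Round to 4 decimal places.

Per-class F1 score (2·TP/(2·TP+FP+FN)):
  r2l: TP=36, FP=7+7+17=31, FN=20+15+30=65 → 72/168 = 0.42857
  u2r: TP=188, FP=20+7+17=44, FN=7+5+5=17 → 376/437 = 0.86041
  probe: TP=86, FP=15+5+11=31, FN=7+7+6=20 → 172/223 = 0.77130
  normal: TP=46, FP=30+5+6=41, FN=17+17+11=45 → 92/178 = 0.51685
Macro-F1 score = mean = (0.42857 + 0.86041 + 0.77130 + 0.51685) / 4 = 0.6443

0.6443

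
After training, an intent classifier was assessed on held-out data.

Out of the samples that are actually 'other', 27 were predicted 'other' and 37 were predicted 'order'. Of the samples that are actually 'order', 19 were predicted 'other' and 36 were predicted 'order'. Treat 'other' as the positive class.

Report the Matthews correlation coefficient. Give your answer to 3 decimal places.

MCC = (TP·TN − FP·FN) / √((TP+FP)(TP+FN)(TN+FP)(TN+FN))
Numerator = 27·36 − 19·37 = 269
Denominator = √(46·64·55·73) = √11820160 = 3438.0460
MCC = 269 / 3438.0460 = 0.078

0.078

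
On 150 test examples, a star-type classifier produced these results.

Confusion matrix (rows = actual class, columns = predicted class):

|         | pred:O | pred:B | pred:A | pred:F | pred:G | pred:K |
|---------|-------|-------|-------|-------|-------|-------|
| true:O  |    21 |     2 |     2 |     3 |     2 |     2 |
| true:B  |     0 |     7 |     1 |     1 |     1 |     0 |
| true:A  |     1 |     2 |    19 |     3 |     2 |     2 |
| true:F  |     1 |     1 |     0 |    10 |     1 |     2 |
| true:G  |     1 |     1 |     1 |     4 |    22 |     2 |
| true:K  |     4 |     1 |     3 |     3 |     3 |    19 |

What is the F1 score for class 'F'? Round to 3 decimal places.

F1 score = 2·TP/(2·TP+FP+FN).
F: TP=10, FP=3+1+3+4+3=14, FN=1+1+0+1+2=5 → 20/39 = 0.5128

0.513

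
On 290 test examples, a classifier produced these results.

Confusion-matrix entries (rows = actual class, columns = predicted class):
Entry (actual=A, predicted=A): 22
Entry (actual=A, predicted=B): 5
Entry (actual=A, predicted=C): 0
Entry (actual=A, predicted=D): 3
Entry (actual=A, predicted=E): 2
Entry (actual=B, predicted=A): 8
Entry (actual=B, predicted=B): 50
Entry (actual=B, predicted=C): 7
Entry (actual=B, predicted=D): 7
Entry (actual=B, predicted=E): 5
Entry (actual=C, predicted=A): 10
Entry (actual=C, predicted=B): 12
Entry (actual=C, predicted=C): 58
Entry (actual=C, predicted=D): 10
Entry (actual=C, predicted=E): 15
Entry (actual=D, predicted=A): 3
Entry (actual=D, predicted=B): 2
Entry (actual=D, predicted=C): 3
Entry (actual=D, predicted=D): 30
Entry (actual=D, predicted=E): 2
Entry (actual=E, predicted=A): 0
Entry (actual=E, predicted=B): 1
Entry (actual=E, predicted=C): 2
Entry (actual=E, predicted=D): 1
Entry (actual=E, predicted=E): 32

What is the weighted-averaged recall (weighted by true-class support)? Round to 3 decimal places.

Per-class recall (TP/(TP+FN)):
  A: TP=22, FN=5+0+3+2=10 → 22/32 = 0.6875
  B: TP=50, FN=8+7+7+5=27 → 50/77 = 0.6494
  C: TP=58, FN=10+12+10+15=47 → 58/105 = 0.5524
  D: TP=30, FN=3+2+3+2=10 → 30/40 = 0.7500
  E: TP=32, FN=0+1+2+1=4 → 32/36 = 0.8889
Weighted-recall = Σ (supportᵢ/N)·recallᵢ with N=290: (32/290)·0.6875 + (77/290)·0.6494 + (105/290)·0.5524 + (40/290)·0.7500 + (36/290)·0.8889 = 0.662

0.662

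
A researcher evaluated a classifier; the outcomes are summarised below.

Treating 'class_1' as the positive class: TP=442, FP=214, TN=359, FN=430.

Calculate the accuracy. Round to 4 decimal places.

Accuracy = (TP+TN)/N = (442+359)/1445 = 0.5543

0.5543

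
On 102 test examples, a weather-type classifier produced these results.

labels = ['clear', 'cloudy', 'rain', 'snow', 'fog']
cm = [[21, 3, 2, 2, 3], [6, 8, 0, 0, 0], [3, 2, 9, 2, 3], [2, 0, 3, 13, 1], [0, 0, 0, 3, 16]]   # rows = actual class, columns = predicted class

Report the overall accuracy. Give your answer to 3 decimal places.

Accuracy = trace / total = (21+8+9+13+16=67) / 102 = 67/102 = 0.657

0.657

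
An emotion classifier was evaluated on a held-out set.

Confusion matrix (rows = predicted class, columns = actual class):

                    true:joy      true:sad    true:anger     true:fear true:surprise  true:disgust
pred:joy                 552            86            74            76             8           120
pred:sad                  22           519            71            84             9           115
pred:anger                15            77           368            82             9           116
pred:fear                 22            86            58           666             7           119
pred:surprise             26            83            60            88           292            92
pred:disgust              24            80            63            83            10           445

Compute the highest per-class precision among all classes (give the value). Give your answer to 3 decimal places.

0.695

Per-class precision (TP/(TP+FP)):
  joy: TP=552, FP=86+74+76+8+120=364 → 552/916 = 0.6026
  sad: TP=519, FP=22+71+84+9+115=301 → 519/820 = 0.6329
  anger: TP=368, FP=15+77+82+9+116=299 → 368/667 = 0.5517
  fear: TP=666, FP=22+86+58+7+119=292 → 666/958 = 0.6952
  surprise: TP=292, FP=26+83+60+88+92=349 → 292/641 = 0.4555
  disgust: TP=445, FP=24+80+63+83+10=260 → 445/705 = 0.6312
Highest is class 'fear' with precision = 0.695.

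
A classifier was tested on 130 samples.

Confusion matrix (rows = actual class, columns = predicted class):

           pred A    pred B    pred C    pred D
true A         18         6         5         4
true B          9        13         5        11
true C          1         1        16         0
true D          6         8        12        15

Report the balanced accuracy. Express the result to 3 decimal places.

0.536

Balanced accuracy = mean of per-class recall.
  A: recall = 18/33 = 0.5455
  B: recall = 13/38 = 0.3421
  C: recall = 16/18 = 0.8889
  D: recall = 15/41 = 0.3659
Mean = (0.5455 + 0.3421 + 0.8889 + 0.3659) / 4 = 0.536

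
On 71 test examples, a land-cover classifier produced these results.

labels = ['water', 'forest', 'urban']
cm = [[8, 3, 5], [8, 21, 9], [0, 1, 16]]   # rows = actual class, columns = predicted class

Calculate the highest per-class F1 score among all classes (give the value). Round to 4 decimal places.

Per-class F1 score (2·TP/(2·TP+FP+FN)):
  water: TP=8, FP=8+0=8, FN=3+5=8 → 16/32 = 0.50000
  forest: TP=21, FP=3+1=4, FN=8+9=17 → 42/63 = 0.66667
  urban: TP=16, FP=5+9=14, FN=0+1=1 → 32/47 = 0.68085
Highest is class 'urban' with F1 score = 0.6809.

0.6809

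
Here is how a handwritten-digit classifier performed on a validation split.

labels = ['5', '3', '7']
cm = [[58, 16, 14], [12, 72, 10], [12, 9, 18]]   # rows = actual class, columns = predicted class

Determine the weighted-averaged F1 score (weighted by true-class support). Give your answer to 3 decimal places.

0.671

Per-class F1 score (2·TP/(2·TP+FP+FN)):
  5: TP=58, FP=12+12=24, FN=16+14=30 → 116/170 = 0.6824
  3: TP=72, FP=16+9=25, FN=12+10=22 → 144/191 = 0.7539
  7: TP=18, FP=14+10=24, FN=12+9=21 → 36/81 = 0.4444
Weighted-F1 score = Σ (supportᵢ/N)·F1 scoreᵢ with N=221: (88/221)·0.6824 + (94/221)·0.7539 + (39/221)·0.4444 = 0.671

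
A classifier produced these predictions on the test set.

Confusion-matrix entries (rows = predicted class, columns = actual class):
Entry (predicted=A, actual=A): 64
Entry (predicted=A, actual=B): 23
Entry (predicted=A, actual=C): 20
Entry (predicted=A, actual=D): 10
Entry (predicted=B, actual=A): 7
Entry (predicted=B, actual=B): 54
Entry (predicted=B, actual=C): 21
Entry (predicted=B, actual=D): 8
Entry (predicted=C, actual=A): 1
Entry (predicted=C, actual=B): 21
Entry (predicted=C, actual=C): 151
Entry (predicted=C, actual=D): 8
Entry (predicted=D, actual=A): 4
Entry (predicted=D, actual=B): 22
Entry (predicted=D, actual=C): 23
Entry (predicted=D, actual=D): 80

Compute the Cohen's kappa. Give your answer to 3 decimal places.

0.555

Observed agreement pₒ = trace/N = 349/517 = 0.6750
Expected agreement pₑ = Σ (rowᵢ·colᵢ)/N² = (76·117 + 120·90 + 215·181 + 106·129)/517² = 0.2704
κ = (pₒ − pₑ)/(1 − pₑ) = (0.6750 − 0.2704)/(1 − 0.2704) = 0.555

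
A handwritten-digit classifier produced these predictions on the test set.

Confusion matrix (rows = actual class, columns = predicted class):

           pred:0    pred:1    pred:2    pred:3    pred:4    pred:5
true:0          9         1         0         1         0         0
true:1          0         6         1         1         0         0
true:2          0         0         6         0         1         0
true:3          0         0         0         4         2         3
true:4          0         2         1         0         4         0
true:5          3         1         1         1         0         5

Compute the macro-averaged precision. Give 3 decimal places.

Per-class precision (TP/(TP+FP)):
  0: TP=9, FP=0+0+0+0+3=3 → 9/12 = 0.7500
  1: TP=6, FP=1+0+0+2+1=4 → 6/10 = 0.6000
  2: TP=6, FP=0+1+0+1+1=3 → 6/9 = 0.6667
  3: TP=4, FP=1+1+0+0+1=3 → 4/7 = 0.5714
  4: TP=4, FP=0+0+1+2+0=3 → 4/7 = 0.5714
  5: TP=5, FP=0+0+0+3+0=3 → 5/8 = 0.6250
Macro-precision = mean = (0.7500 + 0.6000 + 0.6667 + 0.5714 + 0.5714 + 0.6250) / 6 = 0.631

0.631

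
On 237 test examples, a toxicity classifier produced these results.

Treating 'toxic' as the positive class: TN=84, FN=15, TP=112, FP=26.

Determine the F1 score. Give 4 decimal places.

Precision = TP/(TP+FP) = 112/138 = 0.8116
Recall = TP/(TP+FN) = 112/127 = 0.8819
F1 = 2·TP/(2·TP+FP+FN) = 224/265 = 0.8453

0.8453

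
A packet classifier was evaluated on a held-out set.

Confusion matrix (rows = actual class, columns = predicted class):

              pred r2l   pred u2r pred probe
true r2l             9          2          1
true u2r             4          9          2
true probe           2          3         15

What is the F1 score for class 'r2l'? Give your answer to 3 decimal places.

0.667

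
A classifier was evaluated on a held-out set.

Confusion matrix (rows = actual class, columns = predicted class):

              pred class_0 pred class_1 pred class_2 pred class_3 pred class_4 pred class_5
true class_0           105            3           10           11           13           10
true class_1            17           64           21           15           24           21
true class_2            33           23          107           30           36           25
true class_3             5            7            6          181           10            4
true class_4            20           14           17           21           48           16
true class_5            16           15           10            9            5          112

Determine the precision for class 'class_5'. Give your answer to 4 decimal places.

0.5957

One-vs-rest for 'class_5': TP = diagonal; FP = other classes predicted 'class_5'; FN = 'class_5' predicted as other.
precision = TP/(TP+FP).
class_5: TP=112, FP=10+21+25+4+16=76 → 112/188 = 0.59574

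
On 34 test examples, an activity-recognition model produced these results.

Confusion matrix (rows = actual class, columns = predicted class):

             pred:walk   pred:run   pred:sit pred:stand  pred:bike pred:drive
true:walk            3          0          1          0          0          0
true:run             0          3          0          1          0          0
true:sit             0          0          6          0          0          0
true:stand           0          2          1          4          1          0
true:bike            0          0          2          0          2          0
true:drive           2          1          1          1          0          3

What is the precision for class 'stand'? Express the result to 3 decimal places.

Take TP from the diagonal, FP from the rest of the 'stand' prediction marginal, FN from the rest of the 'stand' actual marginal.
precision = TP/(TP+FP).
stand: TP=4, FP=0+1+0+0+1=2 → 4/6 = 0.6667

0.667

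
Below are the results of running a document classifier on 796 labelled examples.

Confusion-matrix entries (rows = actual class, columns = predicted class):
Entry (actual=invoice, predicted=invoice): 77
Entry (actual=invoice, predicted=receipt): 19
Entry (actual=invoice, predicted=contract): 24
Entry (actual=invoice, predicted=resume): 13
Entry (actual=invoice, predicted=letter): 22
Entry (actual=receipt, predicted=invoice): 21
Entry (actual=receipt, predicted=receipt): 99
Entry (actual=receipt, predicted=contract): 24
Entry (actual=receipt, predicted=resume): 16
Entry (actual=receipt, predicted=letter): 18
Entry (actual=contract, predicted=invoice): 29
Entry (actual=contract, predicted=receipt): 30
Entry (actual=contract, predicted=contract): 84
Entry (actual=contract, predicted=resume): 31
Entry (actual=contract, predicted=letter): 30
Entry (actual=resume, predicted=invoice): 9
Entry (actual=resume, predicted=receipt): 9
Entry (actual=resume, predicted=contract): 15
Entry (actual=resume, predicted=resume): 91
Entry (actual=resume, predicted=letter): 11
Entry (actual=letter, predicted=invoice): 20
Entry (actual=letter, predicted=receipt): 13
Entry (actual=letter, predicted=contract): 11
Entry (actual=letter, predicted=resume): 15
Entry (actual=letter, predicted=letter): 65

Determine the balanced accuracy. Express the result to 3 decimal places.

0.533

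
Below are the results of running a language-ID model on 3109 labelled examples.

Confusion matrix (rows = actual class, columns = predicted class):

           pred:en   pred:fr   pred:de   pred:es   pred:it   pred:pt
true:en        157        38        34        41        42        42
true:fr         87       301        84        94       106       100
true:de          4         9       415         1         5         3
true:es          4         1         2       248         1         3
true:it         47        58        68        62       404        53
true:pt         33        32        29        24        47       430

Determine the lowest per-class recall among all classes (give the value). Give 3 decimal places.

Per-class recall (TP/(TP+FN)):
  en: TP=157, FN=38+34+41+42+42=197 → 157/354 = 0.4435
  fr: TP=301, FN=87+84+94+106+100=471 → 301/772 = 0.3899
  de: TP=415, FN=4+9+1+5+3=22 → 415/437 = 0.9497
  es: TP=248, FN=4+1+2+1+3=11 → 248/259 = 0.9575
  it: TP=404, FN=47+58+68+62+53=288 → 404/692 = 0.5838
  pt: TP=430, FN=33+32+29+24+47=165 → 430/595 = 0.7227
Lowest is class 'fr' with recall = 0.390.

0.390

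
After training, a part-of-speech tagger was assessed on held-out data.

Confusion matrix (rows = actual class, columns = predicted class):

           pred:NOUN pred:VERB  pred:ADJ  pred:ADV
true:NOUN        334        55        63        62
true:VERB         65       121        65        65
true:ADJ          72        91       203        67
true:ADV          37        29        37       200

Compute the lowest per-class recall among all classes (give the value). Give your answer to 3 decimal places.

Per-class recall (TP/(TP+FN)):
  NOUN: TP=334, FN=55+63+62=180 → 334/514 = 0.6498
  VERB: TP=121, FN=65+65+65=195 → 121/316 = 0.3829
  ADJ: TP=203, FN=72+91+67=230 → 203/433 = 0.4688
  ADV: TP=200, FN=37+29+37=103 → 200/303 = 0.6601
Lowest is class 'VERB' with recall = 0.383.

0.383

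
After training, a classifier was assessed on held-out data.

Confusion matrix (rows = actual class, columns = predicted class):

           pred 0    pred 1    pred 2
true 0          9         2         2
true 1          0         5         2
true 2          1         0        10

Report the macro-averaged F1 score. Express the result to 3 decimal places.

Per-class F1 score (2·TP/(2·TP+FP+FN)):
  0: TP=9, FP=0+1=1, FN=2+2=4 → 18/23 = 0.7826
  1: TP=5, FP=2+0=2, FN=0+2=2 → 10/14 = 0.7143
  2: TP=10, FP=2+2=4, FN=1+0=1 → 20/25 = 0.8000
Macro-F1 score = mean = (0.7826 + 0.7143 + 0.8000) / 3 = 0.766

0.766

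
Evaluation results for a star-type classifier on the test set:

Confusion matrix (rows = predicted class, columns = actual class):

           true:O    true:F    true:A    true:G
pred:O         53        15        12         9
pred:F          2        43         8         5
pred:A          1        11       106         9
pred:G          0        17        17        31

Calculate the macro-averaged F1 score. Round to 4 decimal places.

Per-class F1 score (2·TP/(2·TP+FP+FN)):
  O: TP=53, FP=15+12+9=36, FN=2+1+0=3 → 106/145 = 0.73103
  F: TP=43, FP=2+8+5=15, FN=15+11+17=43 → 86/144 = 0.59722
  A: TP=106, FP=1+11+9=21, FN=12+8+17=37 → 212/270 = 0.78519
  G: TP=31, FP=0+17+17=34, FN=9+5+9=23 → 62/119 = 0.52101
Macro-F1 score = mean = (0.73103 + 0.59722 + 0.78519 + 0.52101) / 4 = 0.6586

0.6586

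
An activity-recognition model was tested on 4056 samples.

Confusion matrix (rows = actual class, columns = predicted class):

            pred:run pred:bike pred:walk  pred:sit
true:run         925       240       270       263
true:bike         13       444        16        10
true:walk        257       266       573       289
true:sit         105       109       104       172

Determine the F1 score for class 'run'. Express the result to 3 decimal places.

F1 score = 2·TP/(2·TP+FP+FN).
run: TP=925, FP=13+257+105=375, FN=240+270+263=773 → 1850/2998 = 0.6171

0.617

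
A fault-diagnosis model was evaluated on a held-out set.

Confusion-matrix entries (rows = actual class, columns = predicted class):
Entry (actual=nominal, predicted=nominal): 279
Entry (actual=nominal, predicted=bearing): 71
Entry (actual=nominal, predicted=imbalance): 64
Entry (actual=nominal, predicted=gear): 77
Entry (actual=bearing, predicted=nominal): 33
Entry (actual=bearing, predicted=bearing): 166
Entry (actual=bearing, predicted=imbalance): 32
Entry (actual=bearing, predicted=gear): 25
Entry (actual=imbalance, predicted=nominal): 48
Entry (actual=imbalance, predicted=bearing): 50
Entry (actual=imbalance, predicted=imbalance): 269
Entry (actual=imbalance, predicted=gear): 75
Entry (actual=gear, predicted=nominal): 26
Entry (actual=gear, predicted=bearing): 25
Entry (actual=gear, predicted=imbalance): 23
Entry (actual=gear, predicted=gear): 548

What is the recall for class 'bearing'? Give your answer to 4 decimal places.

0.6484

Take TP from the diagonal, FP from the rest of the 'bearing' prediction marginal, FN from the rest of the 'bearing' actual marginal.
recall = TP/(TP+FN).
bearing: TP=166, FN=33+32+25=90 → 166/256 = 0.64844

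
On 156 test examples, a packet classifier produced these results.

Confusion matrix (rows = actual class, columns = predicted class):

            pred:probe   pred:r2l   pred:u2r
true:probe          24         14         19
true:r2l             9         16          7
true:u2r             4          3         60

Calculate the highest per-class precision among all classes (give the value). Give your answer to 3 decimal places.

Per-class precision (TP/(TP+FP)):
  probe: TP=24, FP=9+4=13 → 24/37 = 0.6486
  r2l: TP=16, FP=14+3=17 → 16/33 = 0.4848
  u2r: TP=60, FP=19+7=26 → 60/86 = 0.6977
Highest is class 'u2r' with precision = 0.698.

0.698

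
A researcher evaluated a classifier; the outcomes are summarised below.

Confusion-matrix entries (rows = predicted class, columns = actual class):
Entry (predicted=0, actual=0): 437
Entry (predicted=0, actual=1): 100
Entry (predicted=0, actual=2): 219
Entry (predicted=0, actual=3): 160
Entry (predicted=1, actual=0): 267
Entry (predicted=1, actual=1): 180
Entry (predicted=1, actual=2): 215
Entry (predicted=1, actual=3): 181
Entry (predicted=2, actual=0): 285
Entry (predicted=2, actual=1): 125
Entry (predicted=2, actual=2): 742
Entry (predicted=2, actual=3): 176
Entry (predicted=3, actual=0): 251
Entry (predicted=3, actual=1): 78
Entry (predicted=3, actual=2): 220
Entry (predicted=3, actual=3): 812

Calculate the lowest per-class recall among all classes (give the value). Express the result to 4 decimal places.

0.3524

Per-class recall (TP/(TP+FN)):
  0: TP=437, FN=267+285+251=803 → 437/1240 = 0.35242
  1: TP=180, FN=100+125+78=303 → 180/483 = 0.37267
  2: TP=742, FN=219+215+220=654 → 742/1396 = 0.53152
  3: TP=812, FN=160+181+176=517 → 812/1329 = 0.61099
Lowest is class '0' with recall = 0.3524.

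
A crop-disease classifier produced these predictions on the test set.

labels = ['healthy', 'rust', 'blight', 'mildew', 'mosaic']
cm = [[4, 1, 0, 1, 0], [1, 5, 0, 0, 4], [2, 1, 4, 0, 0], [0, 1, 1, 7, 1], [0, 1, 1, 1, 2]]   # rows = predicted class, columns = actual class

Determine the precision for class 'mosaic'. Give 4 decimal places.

0.4000

One-vs-rest for 'mosaic': TP = diagonal; FP = other classes predicted 'mosaic'; FN = 'mosaic' predicted as other.
precision = TP/(TP+FP).
mosaic: TP=2, FP=0+1+1+1=3 → 2/5 = 0.40000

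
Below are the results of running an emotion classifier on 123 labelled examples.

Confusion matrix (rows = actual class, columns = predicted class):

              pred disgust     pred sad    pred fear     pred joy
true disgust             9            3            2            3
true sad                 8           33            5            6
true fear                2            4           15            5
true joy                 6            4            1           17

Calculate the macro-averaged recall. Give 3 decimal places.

Per-class recall (TP/(TP+FN)):
  disgust: TP=9, FN=3+2+3=8 → 9/17 = 0.5294
  sad: TP=33, FN=8+5+6=19 → 33/52 = 0.6346
  fear: TP=15, FN=2+4+5=11 → 15/26 = 0.5769
  joy: TP=17, FN=6+4+1=11 → 17/28 = 0.6071
Macro-recall = mean = (0.5294 + 0.6346 + 0.5769 + 0.6071) / 4 = 0.587

0.587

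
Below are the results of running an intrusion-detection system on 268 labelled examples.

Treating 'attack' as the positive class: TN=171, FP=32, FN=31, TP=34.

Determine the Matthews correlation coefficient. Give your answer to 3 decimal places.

MCC = (TP·TN − FP·FN) / √((TP+FP)(TP+FN)(TN+FP)(TN+FN))
Numerator = 34·171 − 32·31 = 4822
Denominator = √(66·65·203·202) = √175915740 = 13263.3231
MCC = 4822 / 13263.3231 = 0.364

0.364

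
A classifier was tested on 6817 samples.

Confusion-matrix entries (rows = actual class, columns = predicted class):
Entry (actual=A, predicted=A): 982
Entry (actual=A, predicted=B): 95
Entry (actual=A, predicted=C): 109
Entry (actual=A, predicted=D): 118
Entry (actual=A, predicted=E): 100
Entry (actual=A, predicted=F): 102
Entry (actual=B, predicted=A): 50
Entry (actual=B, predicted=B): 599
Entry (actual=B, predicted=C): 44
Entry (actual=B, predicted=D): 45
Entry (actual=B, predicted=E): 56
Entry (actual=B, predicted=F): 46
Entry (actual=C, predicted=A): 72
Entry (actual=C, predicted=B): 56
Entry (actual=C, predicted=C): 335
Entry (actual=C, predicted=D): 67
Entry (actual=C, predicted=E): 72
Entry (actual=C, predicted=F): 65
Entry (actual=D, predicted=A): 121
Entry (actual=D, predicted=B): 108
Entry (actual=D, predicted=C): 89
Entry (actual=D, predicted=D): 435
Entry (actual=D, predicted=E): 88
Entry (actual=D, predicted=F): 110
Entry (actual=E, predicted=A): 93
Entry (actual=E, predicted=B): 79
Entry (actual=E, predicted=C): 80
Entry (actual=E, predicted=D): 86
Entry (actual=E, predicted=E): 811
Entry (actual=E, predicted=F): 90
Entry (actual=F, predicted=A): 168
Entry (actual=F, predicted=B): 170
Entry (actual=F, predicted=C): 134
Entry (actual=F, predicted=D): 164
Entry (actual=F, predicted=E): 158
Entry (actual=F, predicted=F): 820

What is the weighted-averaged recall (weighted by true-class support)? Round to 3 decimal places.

Per-class recall (TP/(TP+FN)):
  A: TP=982, FN=95+109+118+100+102=524 → 982/1506 = 0.6521
  B: TP=599, FN=50+44+45+56+46=241 → 599/840 = 0.7131
  C: TP=335, FN=72+56+67+72+65=332 → 335/667 = 0.5022
  D: TP=435, FN=121+108+89+88+110=516 → 435/951 = 0.4574
  E: TP=811, FN=93+79+80+86+90=428 → 811/1239 = 0.6546
  F: TP=820, FN=168+170+134+164+158=794 → 820/1614 = 0.5081
Weighted-recall = Σ (supportᵢ/N)·recallᵢ with N=6817: (1506/6817)·0.6521 + (840/6817)·0.7131 + (667/6817)·0.5022 + (951/6817)·0.4574 + (1239/6817)·0.6546 + (1614/6817)·0.5081 = 0.584

0.584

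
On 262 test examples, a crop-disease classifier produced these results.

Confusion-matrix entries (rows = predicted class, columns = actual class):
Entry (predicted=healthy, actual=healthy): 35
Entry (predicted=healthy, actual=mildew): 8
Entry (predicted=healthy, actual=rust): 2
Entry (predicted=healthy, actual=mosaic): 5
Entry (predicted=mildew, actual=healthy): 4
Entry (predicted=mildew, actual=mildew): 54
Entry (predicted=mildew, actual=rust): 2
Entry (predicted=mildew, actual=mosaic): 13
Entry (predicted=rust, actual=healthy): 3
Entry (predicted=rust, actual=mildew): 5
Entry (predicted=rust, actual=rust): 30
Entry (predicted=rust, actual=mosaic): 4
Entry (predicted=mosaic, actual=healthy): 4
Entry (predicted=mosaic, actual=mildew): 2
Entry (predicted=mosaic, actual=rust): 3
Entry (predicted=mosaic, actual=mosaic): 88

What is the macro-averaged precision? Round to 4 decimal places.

Per-class precision (TP/(TP+FP)):
  healthy: TP=35, FP=8+2+5=15 → 35/50 = 0.70000
  mildew: TP=54, FP=4+2+13=19 → 54/73 = 0.73973
  rust: TP=30, FP=3+5+4=12 → 30/42 = 0.71429
  mosaic: TP=88, FP=4+2+3=9 → 88/97 = 0.90722
Macro-precision = mean = (0.70000 + 0.73973 + 0.71429 + 0.90722) / 4 = 0.7653

0.7653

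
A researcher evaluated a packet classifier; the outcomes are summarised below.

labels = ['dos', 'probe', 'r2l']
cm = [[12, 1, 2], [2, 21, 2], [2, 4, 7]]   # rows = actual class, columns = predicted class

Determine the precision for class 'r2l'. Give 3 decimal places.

0.636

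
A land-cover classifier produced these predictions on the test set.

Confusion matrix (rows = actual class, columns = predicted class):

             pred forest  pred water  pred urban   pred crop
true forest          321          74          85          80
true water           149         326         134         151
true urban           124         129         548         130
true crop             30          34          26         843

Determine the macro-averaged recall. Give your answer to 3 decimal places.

0.624

Per-class recall (TP/(TP+FN)):
  forest: TP=321, FN=74+85+80=239 → 321/560 = 0.5732
  water: TP=326, FN=149+134+151=434 → 326/760 = 0.4289
  urban: TP=548, FN=124+129+130=383 → 548/931 = 0.5886
  crop: TP=843, FN=30+34+26=90 → 843/933 = 0.9035
Macro-recall = mean = (0.5732 + 0.4289 + 0.5886 + 0.9035) / 4 = 0.624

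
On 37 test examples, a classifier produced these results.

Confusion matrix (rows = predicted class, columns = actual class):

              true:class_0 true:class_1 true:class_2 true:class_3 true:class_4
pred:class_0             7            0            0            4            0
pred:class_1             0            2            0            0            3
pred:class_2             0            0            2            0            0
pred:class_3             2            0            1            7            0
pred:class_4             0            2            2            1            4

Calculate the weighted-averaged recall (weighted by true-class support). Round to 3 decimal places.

Per-class recall (TP/(TP+FN)):
  class_0: TP=7, FN=0+0+2+0=2 → 7/9 = 0.7778
  class_1: TP=2, FN=0+0+0+2=2 → 2/4 = 0.5000
  class_2: TP=2, FN=0+0+1+2=3 → 2/5 = 0.4000
  class_3: TP=7, FN=4+0+0+1=5 → 7/12 = 0.5833
  class_4: TP=4, FN=0+3+0+0=3 → 4/7 = 0.5714
Weighted-recall = Σ (supportᵢ/N)·recallᵢ with N=37: (9/37)·0.7778 + (4/37)·0.5000 + (5/37)·0.4000 + (12/37)·0.5833 + (7/37)·0.5714 = 0.595

0.595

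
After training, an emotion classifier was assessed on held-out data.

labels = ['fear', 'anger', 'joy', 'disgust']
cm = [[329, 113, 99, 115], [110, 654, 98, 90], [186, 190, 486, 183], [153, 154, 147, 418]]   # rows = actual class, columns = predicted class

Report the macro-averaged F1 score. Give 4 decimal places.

Per-class F1 score (2·TP/(2·TP+FP+FN)):
  fear: TP=329, FP=110+186+153=449, FN=113+99+115=327 → 658/1434 = 0.45886
  anger: TP=654, FP=113+190+154=457, FN=110+98+90=298 → 1308/2063 = 0.63403
  joy: TP=486, FP=99+98+147=344, FN=186+190+183=559 → 972/1875 = 0.51840
  disgust: TP=418, FP=115+90+183=388, FN=153+154+147=454 → 836/1678 = 0.49821
Macro-F1 score = mean = (0.45886 + 0.63403 + 0.51840 + 0.49821) / 4 = 0.5274

0.5274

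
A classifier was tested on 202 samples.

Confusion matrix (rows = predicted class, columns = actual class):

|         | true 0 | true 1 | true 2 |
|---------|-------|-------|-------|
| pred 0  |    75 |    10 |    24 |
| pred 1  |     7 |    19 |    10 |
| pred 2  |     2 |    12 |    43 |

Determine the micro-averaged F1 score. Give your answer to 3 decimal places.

Micro-averaging pools counts across classes: ΣTP=137, ΣFP=65, ΣFN=65.
Micro-F1 score = 2·TP/(2·TP+FP+FN) on pooled counts = 0.678 (equals overall accuracy in single-label multiclass).

0.678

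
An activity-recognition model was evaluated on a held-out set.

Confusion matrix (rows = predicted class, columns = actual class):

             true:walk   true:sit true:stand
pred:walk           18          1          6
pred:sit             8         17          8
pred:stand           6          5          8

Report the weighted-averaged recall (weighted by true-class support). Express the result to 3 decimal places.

Per-class recall (TP/(TP+FN)):
  walk: TP=18, FN=8+6=14 → 18/32 = 0.5625
  sit: TP=17, FN=1+5=6 → 17/23 = 0.7391
  stand: TP=8, FN=6+8=14 → 8/22 = 0.3636
Weighted-recall = Σ (supportᵢ/N)·recallᵢ with N=77: (32/77)·0.5625 + (23/77)·0.7391 + (22/77)·0.3636 = 0.558

0.558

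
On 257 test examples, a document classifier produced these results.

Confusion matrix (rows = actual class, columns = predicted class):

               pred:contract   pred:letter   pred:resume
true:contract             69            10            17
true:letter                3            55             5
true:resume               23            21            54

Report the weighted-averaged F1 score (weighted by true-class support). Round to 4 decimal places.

Per-class F1 score (2·TP/(2·TP+FP+FN)):
  contract: TP=69, FP=3+23=26, FN=10+17=27 → 138/191 = 0.72251
  letter: TP=55, FP=10+21=31, FN=3+5=8 → 110/149 = 0.73826
  resume: TP=54, FP=17+5=22, FN=23+21=44 → 108/174 = 0.62069
Weighted-F1 score = Σ (supportᵢ/N)·F1 scoreᵢ with N=257: (96/257)·0.72251 + (63/257)·0.73826 + (98/257)·0.62069 = 0.6875

0.6875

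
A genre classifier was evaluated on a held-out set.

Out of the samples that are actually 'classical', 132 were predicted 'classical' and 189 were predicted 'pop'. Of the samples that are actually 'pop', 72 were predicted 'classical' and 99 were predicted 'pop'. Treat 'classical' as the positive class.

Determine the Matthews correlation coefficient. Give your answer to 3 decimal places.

-0.010

MCC = (TP·TN − FP·FN) / √((TP+FP)(TP+FN)(TN+FP)(TN+FN))
Numerator = 132·99 − 72·189 = -540
Denominator = √(204·321·171·288) = √3224956032 = 56788.6963
MCC = -540 / 56788.6963 = -0.010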